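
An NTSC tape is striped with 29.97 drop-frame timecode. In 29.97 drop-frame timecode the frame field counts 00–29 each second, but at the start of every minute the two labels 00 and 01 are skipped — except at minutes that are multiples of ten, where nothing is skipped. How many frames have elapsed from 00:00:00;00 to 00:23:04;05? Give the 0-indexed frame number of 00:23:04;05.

As if non-drop at 30 labels/s: (0 × 3600 + 23 × 60 + 4) × 30 + 5 = 41525.
Minute boundaries passed: 23; those not divisible by 10: 23 − 2 = 21; dropped labels = 2 × 21 = 42.
Actual frame index = 41525 − 42 = 41483.

41483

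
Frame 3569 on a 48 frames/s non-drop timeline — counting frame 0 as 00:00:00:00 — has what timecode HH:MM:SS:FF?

00:01:14:17

3569 ÷ 48 = 74 full seconds, remainder 17 frames.
74 s = 0 h 1 min 14 s.
Timecode: 00:01:14:17.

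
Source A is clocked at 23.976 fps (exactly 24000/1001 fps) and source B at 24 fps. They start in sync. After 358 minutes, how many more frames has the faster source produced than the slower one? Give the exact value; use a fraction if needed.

515520/1001 frames

358 min = 21480 s.
A emits 24000/1001 × 21480 = 515520000/1001 frames; B emits 24 × 21480 = 515520.
Difference = 515520/1001 frames (≈ 515.0050); B is ahead of A.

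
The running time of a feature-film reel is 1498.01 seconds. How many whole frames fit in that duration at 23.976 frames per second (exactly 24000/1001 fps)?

Frames = 1498.01 × 24000/1001 = 35952240/1001 ≈ 35916.3237.
Complete frames: 35916.

35916 frames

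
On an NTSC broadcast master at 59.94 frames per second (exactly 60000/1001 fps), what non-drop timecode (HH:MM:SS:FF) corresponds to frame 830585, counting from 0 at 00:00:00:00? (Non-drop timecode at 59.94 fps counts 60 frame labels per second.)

03:50:43:05

830585 ÷ 60 = 13843 full seconds, remainder 5 frames.
13843 s = 3 h 50 min 43 s.
Timecode: 03:50:43:05.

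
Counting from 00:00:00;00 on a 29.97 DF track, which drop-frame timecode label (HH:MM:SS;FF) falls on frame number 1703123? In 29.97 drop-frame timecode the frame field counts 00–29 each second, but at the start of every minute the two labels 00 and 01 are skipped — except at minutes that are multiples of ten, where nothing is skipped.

15:47:07;19

Ten DF minutes hold 17982 frames, so frame 1703123 lies in block 94 (frames 1690308–1708289) with 12815 frames into that block.
The block's first minute is 1800 frames and the rest 1798 each; 12815 frames reaches minute 7, so 94 × 18 + 7 × 2 = 1706 labels have been skipped so far.
Adding those back, label number 1703123 + 1706 = 1704829 at 30 labels/s is 56827 s + 19 f = 15 h 47 min 7 s frame 19, i.e. 15:47:07;19.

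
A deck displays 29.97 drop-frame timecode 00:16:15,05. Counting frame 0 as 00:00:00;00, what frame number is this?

29225

As if non-drop at 30 labels/s: (0 × 3600 + 16 × 60 + 15) × 30 + 5 = 29255.
Minute boundaries passed: 16; those not divisible by 10: 16 − 1 = 15; dropped labels = 2 × 15 = 30.
Actual frame index = 29255 − 30 = 29225.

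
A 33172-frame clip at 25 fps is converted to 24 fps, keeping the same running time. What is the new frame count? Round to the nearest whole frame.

31845 frames

Frames at target rate = 33172 × (24) / (25) = 796128/25 ≈ 31845.120.
Nearest whole frame: 31845.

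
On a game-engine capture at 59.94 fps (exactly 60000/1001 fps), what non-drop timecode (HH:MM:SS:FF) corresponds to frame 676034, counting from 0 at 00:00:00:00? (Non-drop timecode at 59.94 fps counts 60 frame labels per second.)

676034 ÷ 60 = 11267 full seconds, remainder 14 frames.
11267 s = 3 h 7 min 47 s.
Timecode: 03:07:47:14.

03:07:47:14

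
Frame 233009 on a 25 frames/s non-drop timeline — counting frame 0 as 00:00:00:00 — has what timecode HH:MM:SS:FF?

233009 ÷ 25 = 9320 full seconds, remainder 9 frames.
9320 s = 2 h 35 min 20 s.
Timecode: 02:35:20:09.

02:35:20:09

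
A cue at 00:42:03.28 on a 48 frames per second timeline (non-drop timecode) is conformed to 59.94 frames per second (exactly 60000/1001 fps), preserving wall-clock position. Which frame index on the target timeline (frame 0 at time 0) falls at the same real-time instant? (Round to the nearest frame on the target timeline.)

Source frame index: (0×3600 + 42×60 + 3) × 48 + 28 = 121132.
Real time: 121132 / (48) = 30283/12 s.
Target frame: (30283/12) × (60000/1001) = 13765000/91 ≈ 151263.736 → 151264.

frame 151264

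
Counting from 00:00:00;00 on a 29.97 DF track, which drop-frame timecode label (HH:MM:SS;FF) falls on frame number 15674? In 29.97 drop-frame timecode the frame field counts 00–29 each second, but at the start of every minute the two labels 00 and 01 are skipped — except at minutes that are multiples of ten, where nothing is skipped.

Ten DF minutes hold 17982 frames, so frame 15674 lies in block 0 (frames 0–17981) with 15674 frames into that block.
The block's first minute is 1800 frames and the rest 1798 each; 15674 frames reaches minute 8, so 0 × 18 + 8 × 2 = 16 labels have been skipped so far.
Adding those back, label number 15674 + 16 = 15690 at 30 labels/s is 523 s + 0 f = 0 h 8 min 43 s frame 0, i.e. 00:08:43;00.

00:08:43;00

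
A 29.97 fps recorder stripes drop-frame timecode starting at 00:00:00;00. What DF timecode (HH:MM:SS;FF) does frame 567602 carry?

Each 10-minute DF block holds 10 × 60 × 30 − 9 × 2 = 17982 frames. 567602 ÷ 17982 → 31 full blocks, remainder 10160.
Within the partial block the first minute is 1800 frames and each further minute 1798, so 5 further minute boundaries passed. Total skipped labels = 18 × 31 + 2 × 5 = 568.
Non-drop label index = 567602 + 568 = 568170; at 30 labels/s that is 05:15:39:00, i.e. DF 05:15:39;00.

05:15:39;00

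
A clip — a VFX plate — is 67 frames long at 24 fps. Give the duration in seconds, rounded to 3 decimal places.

Running time = 67 × 1/24 = 67/24 s ≈ 2.792 s.

2.792 seconds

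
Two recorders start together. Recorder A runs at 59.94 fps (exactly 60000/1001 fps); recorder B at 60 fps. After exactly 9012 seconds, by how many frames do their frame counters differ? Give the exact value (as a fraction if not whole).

A emits 60000/1001 × 9012 = 540720000/1001 frames; B emits 60 × 9012 = 540720.
Difference = 540720/1001 frames (≈ 540.1798); B is ahead of A.

540720/1001 frames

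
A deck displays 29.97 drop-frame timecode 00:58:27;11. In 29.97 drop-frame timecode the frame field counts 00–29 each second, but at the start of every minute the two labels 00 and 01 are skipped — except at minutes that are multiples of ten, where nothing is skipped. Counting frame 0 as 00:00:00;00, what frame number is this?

105115

As if non-drop at 30 labels/s: (0 × 3600 + 58 × 60 + 27) × 30 + 11 = 105221.
Minute boundaries passed: 58; those not divisible by 10: 58 − 5 = 53; dropped labels = 2 × 53 = 106.
Actual frame index = 105221 − 106 = 105115.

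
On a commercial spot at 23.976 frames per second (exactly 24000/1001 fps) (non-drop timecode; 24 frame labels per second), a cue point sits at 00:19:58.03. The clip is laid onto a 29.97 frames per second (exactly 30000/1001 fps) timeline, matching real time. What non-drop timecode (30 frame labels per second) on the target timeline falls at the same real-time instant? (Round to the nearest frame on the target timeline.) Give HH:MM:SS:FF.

00:19:58:04

Source frame index: (0×3600 + 19×60 + 58) × 24 + 3 = 28755.
Real time: 28755 / (24000/1001) = 1918917/1600 s.
Target frame: (1918917/1600) × (30000/1001) = 143775/4 ≈ 35943.750 → 35944.
At 30 labels/s: frame 35944 → 00:19:58:04.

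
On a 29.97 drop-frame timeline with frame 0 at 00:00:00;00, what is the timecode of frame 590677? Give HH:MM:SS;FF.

05:28:28;29

Each 10-minute DF block holds 10 × 60 × 30 − 9 × 2 = 17982 frames. 590677 ÷ 17982 → 32 full blocks, remainder 15253.
Within the partial block the first minute is 1800 frames and each further minute 1798, so 8 further minute boundaries passed. Total skipped labels = 18 × 32 + 2 × 8 = 592.
Non-drop label index = 590677 + 592 = 591269; at 30 labels/s that is 05:28:28:29, i.e. DF 05:28:28;29.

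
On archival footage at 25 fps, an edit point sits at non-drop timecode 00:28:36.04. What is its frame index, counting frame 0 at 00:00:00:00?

frame 42904

Total seconds to the label: (0 × 3600 + 28 × 60 + 36) = 1716.
Frame index = 1716 × 25 + 4 = 42904.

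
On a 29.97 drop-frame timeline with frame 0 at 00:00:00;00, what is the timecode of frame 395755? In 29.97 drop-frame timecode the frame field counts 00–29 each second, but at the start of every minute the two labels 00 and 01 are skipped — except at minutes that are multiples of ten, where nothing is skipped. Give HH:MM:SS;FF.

Each 10-minute DF block holds 10 × 60 × 30 − 9 × 2 = 17982 frames. 395755 ÷ 17982 → 22 full blocks, remainder 151.
Within the partial block the first minute is 1800 frames and each further minute 1798, so 0 further minute boundaries passed. Total skipped labels = 18 × 22 + 2 × 0 = 396.
Non-drop label index = 395755 + 396 = 396151; at 30 labels/s that is 03:40:05:01, i.e. DF 03:40:05;01.

03:40:05;01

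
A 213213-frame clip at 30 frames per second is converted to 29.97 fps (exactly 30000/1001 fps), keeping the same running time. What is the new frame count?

213000 frames

Target frames = source frames × (target rate / source rate) = 213213 × (30000/1001)/(30) = 213213 × 1000/1001 = 213000.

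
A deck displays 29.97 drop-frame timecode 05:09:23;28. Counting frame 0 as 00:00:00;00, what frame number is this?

Complete 10-minute blocks: 30, each 17982 frames → 539460.
Remaining 9 whole minutes in the current block: 1800 + 8 × 1798 = 16184 frames.
Within the current minute: 23 × 30 + 28 − 2 = 716 (labels ;00/;01 skipped at this minute). Total = 539460 + 16184 + 716 = 556360.

556360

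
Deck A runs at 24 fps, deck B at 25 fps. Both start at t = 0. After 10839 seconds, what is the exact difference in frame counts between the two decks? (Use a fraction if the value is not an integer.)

A emits 24 × 10839 = 260136 frames; B emits 25 × 10839 = 270975.
Difference = 10839 frames; B is ahead of A.

10839 frames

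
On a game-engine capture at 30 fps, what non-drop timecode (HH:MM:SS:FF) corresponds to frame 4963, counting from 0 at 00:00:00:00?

4963 ÷ 30 = 165 full seconds, remainder 13 frames.
165 s = 0 h 2 min 45 s.
Timecode: 00:02:45:13.

00:02:45:13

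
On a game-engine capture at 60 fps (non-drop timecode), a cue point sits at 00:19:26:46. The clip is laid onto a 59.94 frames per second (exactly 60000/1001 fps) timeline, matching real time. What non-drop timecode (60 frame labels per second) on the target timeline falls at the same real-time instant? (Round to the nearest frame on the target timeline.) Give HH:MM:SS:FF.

Source frame index: (0×3600 + 19×60 + 26) × 60 + 46 = 70006.
Real time: 70006 / (60) = 35003/30 s.
Target frame: (35003/30) × (60000/1001) = 70006000/1001 ≈ 69936.064 → 69936.
At 60 labels/s: frame 69936 → 00:19:25:36.

00:19:25:36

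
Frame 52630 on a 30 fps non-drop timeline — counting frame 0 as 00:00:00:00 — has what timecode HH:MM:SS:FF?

52630 ÷ 30 = 1754 full seconds, remainder 10 frames.
1754 s = 0 h 29 min 14 s.
Timecode: 00:29:14:10.

00:29:14:10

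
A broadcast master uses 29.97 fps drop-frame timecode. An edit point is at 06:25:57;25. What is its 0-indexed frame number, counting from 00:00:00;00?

694041

Complete 10-minute blocks: 38, each 17982 frames → 683316.
Remaining 5 whole minutes in the current block: 1800 + 4 × 1798 = 8992 frames.
Within the current minute: 57 × 30 + 25 − 2 = 1733 (labels ;00/;01 skipped at this minute). Total = 683316 + 8992 + 1733 = 694041.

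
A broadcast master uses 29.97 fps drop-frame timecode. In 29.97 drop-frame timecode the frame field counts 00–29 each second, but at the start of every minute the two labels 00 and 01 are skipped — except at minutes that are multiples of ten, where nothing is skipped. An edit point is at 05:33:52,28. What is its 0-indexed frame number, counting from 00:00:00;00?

600388

As if non-drop at 30 labels/s: (5 × 3600 + 33 × 60 + 52) × 30 + 28 = 600988.
Minute boundaries passed: 333; those not divisible by 10: 333 − 33 = 300; dropped labels = 2 × 300 = 600.
Actual frame index = 600988 − 600 = 600388.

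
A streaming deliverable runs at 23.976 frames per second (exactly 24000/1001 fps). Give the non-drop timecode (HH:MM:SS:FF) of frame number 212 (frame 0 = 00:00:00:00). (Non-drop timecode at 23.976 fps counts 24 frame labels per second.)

212 ÷ 24 = 8 full seconds, remainder 20 frames.
8 s = 0 h 0 min 8 s.
Timecode: 00:00:08:20.

00:00:08:20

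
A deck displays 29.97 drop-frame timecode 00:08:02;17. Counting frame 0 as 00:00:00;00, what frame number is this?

14461

Complete 10-minute blocks: 0, each 17982 frames → 0.
Remaining 8 whole minutes in the current block: 1800 + 7 × 1798 = 14386 frames.
Within the current minute: 2 × 30 + 17 − 2 = 75 (labels ;00/;01 skipped at this minute). Total = 0 + 14386 + 75 = 14461.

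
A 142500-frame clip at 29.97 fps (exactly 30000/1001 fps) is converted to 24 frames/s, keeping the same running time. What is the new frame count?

Target frames = source frames × (target rate / source rate) = 142500 × (24)/(30000/1001) = 142500 × 1001/1250 = 114114.

114114 frames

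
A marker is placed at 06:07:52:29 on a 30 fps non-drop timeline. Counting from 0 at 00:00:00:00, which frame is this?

662189

Total seconds to the label: (6 × 3600 + 7 × 60 + 52) = 22072.
Frame index = 22072 × 30 + 29 = 662189.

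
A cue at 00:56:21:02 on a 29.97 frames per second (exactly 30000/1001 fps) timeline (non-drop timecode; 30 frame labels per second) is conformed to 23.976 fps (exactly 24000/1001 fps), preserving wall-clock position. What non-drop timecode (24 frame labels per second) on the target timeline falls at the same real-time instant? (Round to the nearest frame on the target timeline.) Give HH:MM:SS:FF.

Source frame index: (0×3600 + 56×60 + 21) × 30 + 2 = 101432.
Real time: 101432 / (30000/1001) = 12691679/3750 s.
Target frame: (12691679/3750) × (24000/1001) = 405728/5 ≈ 81145.600 → 81146.
At 24 labels/s: frame 81146 → 00:56:21:02.

00:56:21:02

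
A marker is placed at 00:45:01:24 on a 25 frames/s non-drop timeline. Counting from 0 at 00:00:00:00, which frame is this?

frame 67549

Total seconds to the label: (0 × 3600 + 45 × 60 + 1) = 2701.
Frame index = 2701 × 25 + 24 = 67549.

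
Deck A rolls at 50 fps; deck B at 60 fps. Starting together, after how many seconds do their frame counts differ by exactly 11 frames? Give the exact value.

The gap grows by |60 − 50| = 10 frames per second.
Time for a 11-frame gap: 11 ÷ (10) = 1.1 s.

1.1 seconds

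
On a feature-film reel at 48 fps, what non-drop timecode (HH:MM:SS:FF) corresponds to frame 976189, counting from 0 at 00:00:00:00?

976189 ÷ 48 = 20337 full seconds, remainder 13 frames.
20337 s = 5 h 38 min 57 s.
Timecode: 05:38:57:13.

05:38:57:13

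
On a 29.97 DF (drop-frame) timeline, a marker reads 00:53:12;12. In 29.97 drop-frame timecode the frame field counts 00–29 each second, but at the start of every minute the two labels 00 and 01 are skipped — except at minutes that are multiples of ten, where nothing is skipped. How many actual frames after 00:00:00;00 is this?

Complete 10-minute blocks: 5, each 17982 frames → 89910.
Remaining 3 whole minutes in the current block: 1800 + 2 × 1798 = 5396 frames.
Within the current minute: 12 × 30 + 12 − 2 = 370 (labels ;00/;01 skipped at this minute). Total = 89910 + 5396 + 370 = 95676.

95676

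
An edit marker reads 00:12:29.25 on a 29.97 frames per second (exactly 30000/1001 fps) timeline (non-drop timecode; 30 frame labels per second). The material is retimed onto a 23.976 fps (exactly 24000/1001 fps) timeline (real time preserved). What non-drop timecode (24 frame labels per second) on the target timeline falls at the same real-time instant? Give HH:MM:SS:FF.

00:12:29:20

Source frame index: (0×3600 + 12×60 + 29) × 30 + 25 = 22495.
Real time: 22495 / (30000/1001) = 4503499/6000 s.
Target frame: (4503499/6000) × (24000/1001) = 17996.
At 24 labels/s: frame 17996 → 00:12:29:20.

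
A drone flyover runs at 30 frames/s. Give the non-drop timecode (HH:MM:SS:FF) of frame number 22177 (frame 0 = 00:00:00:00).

22177 ÷ 30 = 739 full seconds, remainder 7 frames.
739 s = 0 h 12 min 19 s.
Timecode: 00:12:19:07.

00:12:19:07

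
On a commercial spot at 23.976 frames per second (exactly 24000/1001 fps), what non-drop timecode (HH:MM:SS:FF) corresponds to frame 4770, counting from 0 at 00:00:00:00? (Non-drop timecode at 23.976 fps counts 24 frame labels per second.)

00:03:18:18

4770 ÷ 24 = 198 full seconds, remainder 18 frames.
198 s = 0 h 3 min 18 s.
Timecode: 00:03:18:18.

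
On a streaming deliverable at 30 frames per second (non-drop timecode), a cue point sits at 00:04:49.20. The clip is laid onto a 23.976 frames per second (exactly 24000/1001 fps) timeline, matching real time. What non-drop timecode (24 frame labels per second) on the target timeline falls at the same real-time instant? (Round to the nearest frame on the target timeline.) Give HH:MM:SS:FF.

00:04:49:09

Source frame index: (0×3600 + 4×60 + 49) × 30 + 20 = 8690.
Real time: 8690 / (30) = 869/3 s.
Target frame: (869/3) × (24000/1001) = 632000/91 ≈ 6945.055 → 6945.
At 24 labels/s: frame 6945 → 00:04:49:09.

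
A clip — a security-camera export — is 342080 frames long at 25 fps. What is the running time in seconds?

13683.2 seconds

Running time = 342080 / (25) = 13683.2 s.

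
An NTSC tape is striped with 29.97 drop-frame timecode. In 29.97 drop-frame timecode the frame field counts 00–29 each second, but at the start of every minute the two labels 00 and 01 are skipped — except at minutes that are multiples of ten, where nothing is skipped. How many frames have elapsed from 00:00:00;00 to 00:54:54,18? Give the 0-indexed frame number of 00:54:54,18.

As if non-drop at 30 labels/s: (0 × 3600 + 54 × 60 + 54) × 30 + 18 = 98838.
Minute boundaries passed: 54; those not divisible by 10: 54 − 5 = 49; dropped labels = 2 × 49 = 98.
Actual frame index = 98838 − 98 = 98740.

98740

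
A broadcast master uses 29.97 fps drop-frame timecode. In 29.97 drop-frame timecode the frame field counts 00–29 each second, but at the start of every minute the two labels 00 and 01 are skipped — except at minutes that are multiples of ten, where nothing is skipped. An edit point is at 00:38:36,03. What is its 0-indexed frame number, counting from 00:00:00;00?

69413

As if non-drop at 30 labels/s: (0 × 3600 + 38 × 60 + 36) × 30 + 3 = 69483.
Minute boundaries passed: 38; those not divisible by 10: 38 − 3 = 35; dropped labels = 2 × 35 = 70.
Actual frame index = 69483 − 70 = 69413.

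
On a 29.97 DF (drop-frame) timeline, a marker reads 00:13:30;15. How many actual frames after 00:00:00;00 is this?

24291

Complete 10-minute blocks: 1, each 17982 frames → 17982.
Remaining 3 whole minutes in the current block: 1800 + 2 × 1798 = 5396 frames.
Within the current minute: 30 × 30 + 15 − 2 = 913 (labels ;00/;01 skipped at this minute). Total = 17982 + 5396 + 913 = 24291.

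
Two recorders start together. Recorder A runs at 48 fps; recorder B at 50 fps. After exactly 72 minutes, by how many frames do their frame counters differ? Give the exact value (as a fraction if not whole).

8640 frames

72 min = 4320 s.
A emits 48 × 4320 = 207360 frames; B emits 50 × 4320 = 216000.
Difference = 8640 frames; B is ahead of A.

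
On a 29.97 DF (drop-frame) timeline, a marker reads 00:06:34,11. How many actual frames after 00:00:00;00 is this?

11819

As if non-drop at 30 labels/s: (0 × 3600 + 6 × 60 + 34) × 30 + 11 = 11831.
Minute boundaries passed: 6; those not divisible by 10: 6 − 0 = 6; dropped labels = 2 × 6 = 12.
Actual frame index = 11831 − 12 = 11819.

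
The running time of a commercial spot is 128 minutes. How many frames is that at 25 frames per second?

192000 frames

128 min = 7680 s.
Frames = 7680 × 25 = 192000.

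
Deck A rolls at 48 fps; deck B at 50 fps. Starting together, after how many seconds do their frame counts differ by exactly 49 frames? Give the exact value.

24.5 seconds

The gap grows by |50 − 48| = 2 frames per second.
Time for a 49-frame gap: 49 ÷ (2) = 24.5 s.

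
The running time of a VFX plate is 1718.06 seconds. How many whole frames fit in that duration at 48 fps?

Frames = 1718.06 × 48 = 2061672/25 ≈ 82466.8800.
Complete frames: 82466.

82466 frames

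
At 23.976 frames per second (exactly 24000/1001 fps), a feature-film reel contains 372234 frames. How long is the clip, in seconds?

15525.25975 seconds

Running time = 372234 / (24000/1001) = 15525.25975 s.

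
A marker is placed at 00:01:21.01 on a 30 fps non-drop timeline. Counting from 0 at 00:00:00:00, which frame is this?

frame 2431

Total seconds to the label: (0 × 3600 + 1 × 60 + 21) = 81.
Frame index = 81 × 30 + 1 = 2431.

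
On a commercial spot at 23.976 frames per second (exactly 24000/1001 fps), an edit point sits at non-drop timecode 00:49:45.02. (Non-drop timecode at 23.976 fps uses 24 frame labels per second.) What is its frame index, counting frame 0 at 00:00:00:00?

71642

Total seconds to the label: (0 × 3600 + 49 × 60 + 45) = 2985.
Frame index = 2985 × 24 + 2 = 71642.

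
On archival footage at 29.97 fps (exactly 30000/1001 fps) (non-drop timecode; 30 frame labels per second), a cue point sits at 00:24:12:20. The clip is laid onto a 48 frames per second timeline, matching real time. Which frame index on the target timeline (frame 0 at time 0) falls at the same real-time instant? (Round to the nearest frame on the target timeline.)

frame 69798

Source frame index: (0×3600 + 24×60 + 12) × 30 + 20 = 43580.
Real time: 43580 / (30000/1001) = 2181179/1500 s.
Target frame: (2181179/1500) × (48) = 8724716/125 ≈ 69797.728 → 69798.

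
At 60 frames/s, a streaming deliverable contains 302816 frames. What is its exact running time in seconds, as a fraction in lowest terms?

Running time = 302816 ÷ (60) = 302816 × 1/60 = 75704/15 s.

75704/15 seconds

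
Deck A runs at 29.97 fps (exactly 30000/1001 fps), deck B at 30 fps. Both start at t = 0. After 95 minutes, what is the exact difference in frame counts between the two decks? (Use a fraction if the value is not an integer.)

95 min = 5700 s.
A emits 30000/1001 × 5700 = 171000000/1001 frames; B emits 30 × 5700 = 171000.
Difference = 171000/1001 frames (≈ 170.8292); B is ahead of A.

171000/1001 frames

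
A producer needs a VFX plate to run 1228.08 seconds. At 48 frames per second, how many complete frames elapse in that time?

58947 frames

Frames = 1228.08 × 48 = 1473696/25 ≈ 58947.8400.
Complete frames: 58947.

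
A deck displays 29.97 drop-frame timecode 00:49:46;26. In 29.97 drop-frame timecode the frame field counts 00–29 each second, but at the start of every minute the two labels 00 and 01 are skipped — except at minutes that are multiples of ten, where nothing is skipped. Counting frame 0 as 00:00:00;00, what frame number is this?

As if non-drop at 30 labels/s: (0 × 3600 + 49 × 60 + 46) × 30 + 26 = 89606.
Minute boundaries passed: 49; those not divisible by 10: 49 − 4 = 45; dropped labels = 2 × 45 = 90.
Actual frame index = 89606 − 90 = 89516.

89516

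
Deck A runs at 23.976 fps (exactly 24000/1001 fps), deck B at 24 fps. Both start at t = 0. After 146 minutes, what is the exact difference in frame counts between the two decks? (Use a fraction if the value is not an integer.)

210240/1001 frames

146 min = 8760 s.
A emits 24000/1001 × 8760 = 210240000/1001 frames; B emits 24 × 8760 = 210240.
Difference = 210240/1001 frames (≈ 210.0300); B is ahead of A.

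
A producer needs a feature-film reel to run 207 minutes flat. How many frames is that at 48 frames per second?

207 min = 12420 s.
Frames = 12420 × 48 = 596160.

596160 frames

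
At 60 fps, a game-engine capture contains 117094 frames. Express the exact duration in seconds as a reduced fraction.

58547/30 seconds

Running time = 117094 ÷ (60) = 117094 × 1/60 = 58547/30 s.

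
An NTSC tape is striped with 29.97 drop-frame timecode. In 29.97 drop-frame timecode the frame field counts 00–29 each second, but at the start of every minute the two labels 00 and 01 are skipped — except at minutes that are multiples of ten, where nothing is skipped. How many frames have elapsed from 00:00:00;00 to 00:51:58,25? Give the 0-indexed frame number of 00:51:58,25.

93473

Complete 10-minute blocks: 5, each 17982 frames → 89910.
Remaining 1 whole minute in the current block: 1800 + 0 × 1798 = 1800 frames.
Within the current minute: 58 × 30 + 25 − 2 = 1763 (labels ;00/;01 skipped at this minute). Total = 89910 + 1800 + 1763 = 93473.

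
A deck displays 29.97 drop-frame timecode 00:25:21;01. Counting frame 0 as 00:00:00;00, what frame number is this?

As if non-drop at 30 labels/s: (0 × 3600 + 25 × 60 + 21) × 30 + 1 = 45631.
Minute boundaries passed: 25; those not divisible by 10: 25 − 2 = 23; dropped labels = 2 × 23 = 46.
Actual frame index = 45631 − 46 = 45585.

45585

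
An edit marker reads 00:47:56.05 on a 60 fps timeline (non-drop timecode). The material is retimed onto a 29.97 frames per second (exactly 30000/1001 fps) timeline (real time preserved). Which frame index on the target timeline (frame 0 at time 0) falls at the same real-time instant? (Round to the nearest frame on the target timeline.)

frame 86196

Source frame index: (0×3600 + 47×60 + 56) × 60 + 5 = 172565.
Real time: 172565 / (60) = 34513/12 s.
Target frame: (34513/12) × (30000/1001) = 86282500/1001 ≈ 86196.304 → 86196.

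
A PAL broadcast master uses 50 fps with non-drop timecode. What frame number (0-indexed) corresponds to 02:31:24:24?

frame 454224

Total seconds to the label: (2 × 3600 + 31 × 60 + 24) = 9084.
Frame index = 9084 × 50 + 24 = 454224.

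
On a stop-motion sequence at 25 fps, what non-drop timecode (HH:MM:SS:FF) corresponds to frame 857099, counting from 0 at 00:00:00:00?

09:31:23:24

857099 ÷ 25 = 34283 full seconds, remainder 24 frames.
34283 s = 9 h 31 min 23 s.
Timecode: 09:31:23:24.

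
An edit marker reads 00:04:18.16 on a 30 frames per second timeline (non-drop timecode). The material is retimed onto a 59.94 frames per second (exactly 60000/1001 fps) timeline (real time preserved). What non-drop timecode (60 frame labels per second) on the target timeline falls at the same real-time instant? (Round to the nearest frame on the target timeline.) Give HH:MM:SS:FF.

Source frame index: (0×3600 + 4×60 + 18) × 30 + 16 = 7756.
Real time: 7756 / (30) = 3878/15 s.
Target frame: (3878/15) × (60000/1001) = 2216000/143 ≈ 15496.503 → 15497.
At 60 labels/s: frame 15497 → 00:04:18:17.

00:04:18:17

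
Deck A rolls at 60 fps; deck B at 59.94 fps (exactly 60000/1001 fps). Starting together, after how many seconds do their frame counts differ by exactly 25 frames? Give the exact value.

The gap grows by |60000/1001 − 60| = 60/1001 frames per second.
Time for a 25-frame gap: 25 ÷ (60/1001) = 5005/12 s.

5005/12 seconds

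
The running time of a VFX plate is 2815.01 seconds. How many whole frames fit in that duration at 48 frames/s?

135120 frames

Frames = 2815.01 × 48 = 3378012/25 ≈ 135120.4800.
Complete frames: 135120.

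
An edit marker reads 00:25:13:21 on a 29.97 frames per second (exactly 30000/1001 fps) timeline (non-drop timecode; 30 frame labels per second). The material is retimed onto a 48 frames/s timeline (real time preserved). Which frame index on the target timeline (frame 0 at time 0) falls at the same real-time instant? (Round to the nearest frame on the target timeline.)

Source frame index: (0×3600 + 25×60 + 13) × 30 + 21 = 45411.
Real time: 45411 / (30000/1001) = 15152137/10000 s.
Target frame: (15152137/10000) × (48) = 45456411/625 ≈ 72730.258 → 72730.

frame 72730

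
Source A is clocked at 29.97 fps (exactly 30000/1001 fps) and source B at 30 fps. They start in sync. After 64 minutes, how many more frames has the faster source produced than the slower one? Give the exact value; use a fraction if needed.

115200/1001 frames

64 min = 3840 s.
A emits 30000/1001 × 3840 = 115200000/1001 frames; B emits 30 × 3840 = 115200.
Difference = 115200/1001 frames (≈ 115.0849); B is ahead of A.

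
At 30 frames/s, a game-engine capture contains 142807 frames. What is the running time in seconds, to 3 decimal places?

Running time = 142807 × 1/30 = 142807/30 s ≈ 4760.233 s.

4760.233 seconds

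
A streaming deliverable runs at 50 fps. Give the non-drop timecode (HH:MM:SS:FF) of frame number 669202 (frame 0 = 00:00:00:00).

669202 ÷ 50 = 13384 full seconds, remainder 2 frames.
13384 s = 3 h 43 min 4 s.
Timecode: 03:43:04:02.

03:43:04:02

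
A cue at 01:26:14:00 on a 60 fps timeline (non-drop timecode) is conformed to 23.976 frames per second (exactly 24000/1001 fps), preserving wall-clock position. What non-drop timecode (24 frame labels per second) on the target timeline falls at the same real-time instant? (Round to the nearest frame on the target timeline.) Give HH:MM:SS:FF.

Source frame index: (1×3600 + 26×60 + 14) × 60 + 0 = 310440.
Real time: 310440 / (60) = 5174 s.
Target frame: (5174) × (24000/1001) = 9552000/77 ≈ 124051.948 → 124052.
At 24 labels/s: frame 124052 → 01:26:08:20.

01:26:08:20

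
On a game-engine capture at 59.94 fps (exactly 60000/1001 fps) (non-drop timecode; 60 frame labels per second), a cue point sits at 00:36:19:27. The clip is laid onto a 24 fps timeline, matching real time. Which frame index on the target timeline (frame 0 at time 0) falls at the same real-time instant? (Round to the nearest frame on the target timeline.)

Source frame index: (0×3600 + 36×60 + 19) × 60 + 27 = 130767.
Real time: 130767 / (60000/1001) = 43632589/20000 s.
Target frame: (43632589/20000) × (24) = 130897767/2500 ≈ 52359.107 → 52359.

frame 52359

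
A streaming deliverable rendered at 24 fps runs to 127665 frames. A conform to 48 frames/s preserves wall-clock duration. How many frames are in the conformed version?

255330 frames

Target frames = source frames × (target rate / source rate) = 127665 × (48)/(24) = 127665 × 2 = 255330.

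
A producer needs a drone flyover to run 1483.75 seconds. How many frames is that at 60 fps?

Frames = 1483.75 × 60 = 89025.

89025 frames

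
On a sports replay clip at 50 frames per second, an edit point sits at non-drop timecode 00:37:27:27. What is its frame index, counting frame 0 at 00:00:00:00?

112377

Total seconds to the label: (0 × 3600 + 37 × 60 + 27) = 2247.
Frame index = 2247 × 50 + 27 = 112377.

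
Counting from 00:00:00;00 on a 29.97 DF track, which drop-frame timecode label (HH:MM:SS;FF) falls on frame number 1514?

Ten DF minutes hold 17982 frames, so frame 1514 lies in block 0 (frames 0–17981) with 1514 frames into that block.
The block's first minute is 1800 frames and the rest 1798 each; 1514 frames reaches minute 0, so 0 × 18 + 0 × 2 = 0 labels have been skipped so far.
Adding those back, label number 1514 + 0 = 1514 at 30 labels/s is 50 s + 14 f = 0 h 0 min 50 s frame 14, i.e. 00:00:50;14.

00:00:50;14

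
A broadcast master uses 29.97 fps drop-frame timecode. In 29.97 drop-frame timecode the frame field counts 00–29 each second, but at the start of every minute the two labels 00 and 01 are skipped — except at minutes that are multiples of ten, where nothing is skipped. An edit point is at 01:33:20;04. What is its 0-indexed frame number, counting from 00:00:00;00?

As if non-drop at 30 labels/s: (1 × 3600 + 33 × 60 + 20) × 30 + 4 = 168004.
Minute boundaries passed: 93; those not divisible by 10: 93 − 9 = 84; dropped labels = 2 × 84 = 168.
Actual frame index = 168004 − 168 = 167836.

167836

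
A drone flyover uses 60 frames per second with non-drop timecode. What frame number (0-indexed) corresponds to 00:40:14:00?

frame 144840

Total seconds to the label: (0 × 3600 + 40 × 60 + 14) = 2414.
Frame index = 2414 × 60 + 0 = 144840.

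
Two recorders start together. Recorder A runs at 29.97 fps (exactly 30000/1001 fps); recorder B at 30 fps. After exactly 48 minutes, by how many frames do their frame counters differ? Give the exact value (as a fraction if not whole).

48 min = 2880 s.
A emits 30000/1001 × 2880 = 86400000/1001 frames; B emits 30 × 2880 = 86400.
Difference = 86400/1001 frames (≈ 86.3137); B is ahead of A.

86400/1001 frames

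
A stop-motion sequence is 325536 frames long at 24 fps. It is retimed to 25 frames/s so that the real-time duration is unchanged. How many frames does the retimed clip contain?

339100 frames

Target frames = source frames × (target rate / source rate) = 325536 × (25)/(24) = 325536 × 25/24 = 339100.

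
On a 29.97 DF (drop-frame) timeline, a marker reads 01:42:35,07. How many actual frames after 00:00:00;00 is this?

184473

Complete 10-minute blocks: 10, each 17982 frames → 179820.
Remaining 2 whole minutes in the current block: 1800 + 1 × 1798 = 3598 frames.
Within the current minute: 35 × 30 + 7 − 2 = 1055 (labels ;00/;01 skipped at this minute). Total = 179820 + 3598 + 1055 = 184473.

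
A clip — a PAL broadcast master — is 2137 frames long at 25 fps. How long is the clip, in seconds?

85.48 seconds

Running time = 2137 / (25) = 85.48 s.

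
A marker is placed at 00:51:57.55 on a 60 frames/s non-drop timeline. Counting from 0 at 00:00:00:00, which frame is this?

187075

Total seconds to the label: (0 × 3600 + 51 × 60 + 57) = 3117.
Frame index = 3117 × 60 + 55 = 187075.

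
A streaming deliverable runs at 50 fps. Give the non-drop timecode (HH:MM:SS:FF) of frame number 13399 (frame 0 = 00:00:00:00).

13399 ÷ 50 = 267 full seconds, remainder 49 frames.
267 s = 0 h 4 min 27 s.
Timecode: 00:04:27:49.

00:04:27:49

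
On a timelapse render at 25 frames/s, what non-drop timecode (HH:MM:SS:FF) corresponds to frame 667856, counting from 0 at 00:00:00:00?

07:25:14:06

667856 ÷ 25 = 26714 full seconds, remainder 6 frames.
26714 s = 7 h 25 min 14 s.
Timecode: 07:25:14:06.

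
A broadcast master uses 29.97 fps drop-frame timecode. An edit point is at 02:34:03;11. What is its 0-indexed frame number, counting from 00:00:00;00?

277023

As if non-drop at 30 labels/s: (2 × 3600 + 34 × 60 + 3) × 30 + 11 = 277301.
Minute boundaries passed: 154; those not divisible by 10: 154 − 15 = 139; dropped labels = 2 × 139 = 278.
Actual frame index = 277301 − 278 = 277023.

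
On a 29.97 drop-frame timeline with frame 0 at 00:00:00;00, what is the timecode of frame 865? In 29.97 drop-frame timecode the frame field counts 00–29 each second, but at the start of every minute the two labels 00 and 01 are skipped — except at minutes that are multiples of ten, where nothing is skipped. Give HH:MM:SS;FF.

00:00:28;25

Ten DF minutes hold 17982 frames, so frame 865 lies in block 0 (frames 0–17981) with 865 frames into that block.
The block's first minute is 1800 frames and the rest 1798 each; 865 frames reaches minute 0, so 0 × 18 + 0 × 2 = 0 labels have been skipped so far.
Adding those back, label number 865 + 0 = 865 at 30 labels/s is 28 s + 25 f = 0 h 0 min 28 s frame 25, i.e. 00:00:28;25.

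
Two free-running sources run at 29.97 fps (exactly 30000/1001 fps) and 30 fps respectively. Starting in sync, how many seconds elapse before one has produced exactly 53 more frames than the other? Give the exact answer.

53053/30 seconds

The gap grows by |30 − 30000/1001| = 30/1001 frames per second.
Time for a 53-frame gap: 53 ÷ (30/1001) = 53053/30 s.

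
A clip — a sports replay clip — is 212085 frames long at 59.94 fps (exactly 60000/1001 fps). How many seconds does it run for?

Running time = 212085 / (60000/1001) = 3538.28475 s.

3538.28475 seconds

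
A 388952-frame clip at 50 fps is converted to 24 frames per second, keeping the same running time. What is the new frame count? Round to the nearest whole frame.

Frames at target rate = 388952 × (24) / (50) = 4667424/25 ≈ 186696.960.
Nearest whole frame: 186697.

186697 frames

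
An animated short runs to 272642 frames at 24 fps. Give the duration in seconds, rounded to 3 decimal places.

Running time = 272642 × 1/24 = 136321/12 s ≈ 11360.083 s.

11360.083 seconds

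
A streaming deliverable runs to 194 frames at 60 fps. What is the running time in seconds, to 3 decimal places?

Running time = 194 × 1/60 = 97/30 s ≈ 3.233 s.

3.233 seconds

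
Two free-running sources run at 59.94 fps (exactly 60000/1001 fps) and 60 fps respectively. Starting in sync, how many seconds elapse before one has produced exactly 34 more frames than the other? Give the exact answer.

17017/30 seconds

The gap grows by |60 − 60000/1001| = 60/1001 frames per second.
Time for a 34-frame gap: 34 ÷ (60/1001) = 17017/30 s.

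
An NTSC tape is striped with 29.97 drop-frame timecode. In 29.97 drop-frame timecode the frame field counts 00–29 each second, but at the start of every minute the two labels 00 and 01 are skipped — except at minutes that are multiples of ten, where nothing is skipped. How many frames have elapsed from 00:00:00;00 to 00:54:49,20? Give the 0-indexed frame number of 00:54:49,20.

98592

Complete 10-minute blocks: 5, each 17982 frames → 89910.
Remaining 4 whole minutes in the current block: 1800 + 3 × 1798 = 7194 frames.
Within the current minute: 49 × 30 + 20 − 2 = 1488 (labels ;00/;01 skipped at this minute). Total = 89910 + 7194 + 1488 = 98592.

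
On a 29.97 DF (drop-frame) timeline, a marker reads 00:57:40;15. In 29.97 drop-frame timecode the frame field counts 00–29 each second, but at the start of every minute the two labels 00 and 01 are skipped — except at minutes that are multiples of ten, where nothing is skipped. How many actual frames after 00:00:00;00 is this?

As if non-drop at 30 labels/s: (0 × 3600 + 57 × 60 + 40) × 30 + 15 = 103815.
Minute boundaries passed: 57; those not divisible by 10: 57 − 5 = 52; dropped labels = 2 × 52 = 104.
Actual frame index = 103815 − 104 = 103711.

103711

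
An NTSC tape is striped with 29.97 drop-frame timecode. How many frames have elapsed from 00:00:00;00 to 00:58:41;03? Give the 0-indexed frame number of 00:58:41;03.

105527

Complete 10-minute blocks: 5, each 17982 frames → 89910.
Remaining 8 whole minutes in the current block: 1800 + 7 × 1798 = 14386 frames.
Within the current minute: 41 × 30 + 3 − 2 = 1231 (labels ;00/;01 skipped at this minute). Total = 89910 + 14386 + 1231 = 105527.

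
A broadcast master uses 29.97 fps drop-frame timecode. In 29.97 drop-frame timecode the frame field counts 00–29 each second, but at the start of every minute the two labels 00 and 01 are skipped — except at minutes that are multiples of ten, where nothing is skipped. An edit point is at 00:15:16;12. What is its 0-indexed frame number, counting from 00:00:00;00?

27464

As if non-drop at 30 labels/s: (0 × 3600 + 15 × 60 + 16) × 30 + 12 = 27492.
Minute boundaries passed: 15; those not divisible by 10: 15 − 1 = 14; dropped labels = 2 × 14 = 28.
Actual frame index = 27492 − 28 = 27464.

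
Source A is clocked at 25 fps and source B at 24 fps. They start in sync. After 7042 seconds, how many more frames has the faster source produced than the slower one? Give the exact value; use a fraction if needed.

A emits 25 × 7042 = 176050 frames; B emits 24 × 7042 = 169008.
Difference = 7042 frames; B is behind A.

7042 frames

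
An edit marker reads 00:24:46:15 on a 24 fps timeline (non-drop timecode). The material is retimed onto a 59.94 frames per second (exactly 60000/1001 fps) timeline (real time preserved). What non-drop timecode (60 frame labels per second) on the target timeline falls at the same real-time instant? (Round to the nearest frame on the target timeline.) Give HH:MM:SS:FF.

00:24:45:08

Source frame index: (0×3600 + 24×60 + 46) × 24 + 15 = 35679.
Real time: 35679 / (24) = 11893/8 s.
Target frame: (11893/8) × (60000/1001) = 12742500/143 ≈ 89108.392 → 89108.
At 60 labels/s: frame 89108 → 00:24:45:08.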